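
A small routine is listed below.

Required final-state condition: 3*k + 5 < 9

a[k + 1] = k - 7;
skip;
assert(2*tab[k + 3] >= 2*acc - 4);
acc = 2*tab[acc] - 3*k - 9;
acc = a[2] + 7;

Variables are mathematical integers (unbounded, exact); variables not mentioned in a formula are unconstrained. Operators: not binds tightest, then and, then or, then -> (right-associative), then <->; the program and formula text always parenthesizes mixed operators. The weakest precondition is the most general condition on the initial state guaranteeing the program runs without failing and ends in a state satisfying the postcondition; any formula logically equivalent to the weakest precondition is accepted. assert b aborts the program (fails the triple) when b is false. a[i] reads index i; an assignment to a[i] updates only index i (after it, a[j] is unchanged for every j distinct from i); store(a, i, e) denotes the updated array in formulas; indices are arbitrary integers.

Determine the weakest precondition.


Working backward. After the program, the postcondition 3*k + 5 < 9 must hold; in canonical form it is 3*k < 4.
Before acc := a[2] + 7: 3*k < 4
Before acc := 2*tab[acc] - 3*k - 9: 3*k < 4
Before assert 2*tab[k + 3] >= 2*acc - 4: 2*tab[k + 3] >= 2*acc - 4 and 3*k < 4
Before skip: 2*tab[k + 3] >= 2*acc - 4 and 3*k < 4
Before a[k + 1] := k - 7: 2*tab[k + 3] >= 2*acc - 4 and 3*k < 4
Answer: WP = 2*tab[k + 3] >= 2*acc - 4 and 3*k < 4


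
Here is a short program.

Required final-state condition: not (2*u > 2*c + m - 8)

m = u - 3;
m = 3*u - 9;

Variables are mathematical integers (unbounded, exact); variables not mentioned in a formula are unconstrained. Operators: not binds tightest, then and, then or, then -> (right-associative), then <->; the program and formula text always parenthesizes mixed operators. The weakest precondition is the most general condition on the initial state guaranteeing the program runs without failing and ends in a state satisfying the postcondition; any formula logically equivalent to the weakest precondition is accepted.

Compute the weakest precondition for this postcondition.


Working backward. After the program, not (2*u > 2*c + m - 8) must hold.
Before m := 3*u - 9: not (2*c + u < 17)
Before m := u - 3: not (2*c + u < 17)
Answer: WP = not (2*c + u < 17)


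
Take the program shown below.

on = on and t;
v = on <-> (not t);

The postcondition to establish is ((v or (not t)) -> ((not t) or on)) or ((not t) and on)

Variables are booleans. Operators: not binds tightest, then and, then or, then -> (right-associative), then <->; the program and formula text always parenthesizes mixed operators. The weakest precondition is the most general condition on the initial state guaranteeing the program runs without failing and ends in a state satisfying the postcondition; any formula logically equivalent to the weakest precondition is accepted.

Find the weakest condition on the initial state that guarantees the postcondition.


Working backward. After the program, ((v or (not t)) -> ((not t) or on)) or ((not t) and on) must hold.
Before v := on <-> (not t): (((on <-> (not t)) or (not t)) -> ((not t) or on)) or ((not t) and on)
Before on := on and t: (((on and t) <-> (not t)) or (not t)) -> ((not t) or (on and t))
Answer: WP = (((on and t) <-> (not t)) or (not t)) -> ((not t) or (on and t))


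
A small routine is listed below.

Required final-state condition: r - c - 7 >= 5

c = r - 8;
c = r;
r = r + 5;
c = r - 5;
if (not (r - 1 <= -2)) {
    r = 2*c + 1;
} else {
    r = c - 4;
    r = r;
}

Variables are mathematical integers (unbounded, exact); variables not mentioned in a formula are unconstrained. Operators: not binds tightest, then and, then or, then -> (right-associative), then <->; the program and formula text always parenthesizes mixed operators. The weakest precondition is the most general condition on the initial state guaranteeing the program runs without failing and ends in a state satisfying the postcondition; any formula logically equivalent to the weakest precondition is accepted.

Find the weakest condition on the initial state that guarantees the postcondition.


Working backward. After the program, the postcondition r - c - 7 >= 5 must hold; in canonical form it is r >= c + 12.
Then branch requires c >= 11; else branch requires false.
Before the if: ((not (r <= -1)) -> c >= 11) and (not (r <= -1))
Before c := r - 5: ((not (r <= -1)) -> r >= 16) and (not (r <= -1))
Before r := r + 5: ((not (r <= -6)) -> r >= 11) and (not (r <= -6))
Before c := r: ((not (r <= -6)) -> r >= 11) and (not (r <= -6))
Before c := r - 8: ((not (r <= -6)) -> r >= 11) and (not (r <= -6))
Answer: WP = ((not (r <= -6)) -> r >= 11) and (not (r <= -6))


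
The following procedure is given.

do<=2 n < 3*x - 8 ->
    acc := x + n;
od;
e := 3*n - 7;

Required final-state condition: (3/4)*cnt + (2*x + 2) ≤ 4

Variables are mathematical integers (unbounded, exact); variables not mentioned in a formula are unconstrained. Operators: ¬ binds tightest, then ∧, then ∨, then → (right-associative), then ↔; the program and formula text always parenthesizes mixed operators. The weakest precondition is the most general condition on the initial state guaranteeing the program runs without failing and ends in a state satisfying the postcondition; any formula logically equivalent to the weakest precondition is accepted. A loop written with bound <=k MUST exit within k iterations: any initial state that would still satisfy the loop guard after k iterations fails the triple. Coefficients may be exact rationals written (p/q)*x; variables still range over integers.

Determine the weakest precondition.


Working backward. After the program, the postcondition (3/4)*cnt + (2*x + 2) ≤ 4 must hold; in canonical form it is (3/4)*cnt + 2*x ≤ 2.
Before e := 3*n - 7: (3/4)*cnt + 2*x ≤ 2
Before the loop (bound <=2), unroll the exhaustion recursion (WP_0 = exit-now case; WP_j = one more guarded iteration, up to j = 2):
  WP_0: (¬(n < 3*x - 8)) ∧ (3/4)*cnt + 2*x ≤ 2
  WP_1: (n < 3*x - 8 → ((¬(n < 3*x - 8)) ∧ (3/4)*cnt + 2*x ≤ 2)) ∧ ((¬(n < 3*x - 8)) → (3/4)*cnt + 2*x ≤ 2)
  WP_2: (n < 3*x - 8 → ((n < 3*x - 8 → ((¬(n < 3*x - 8)) ∧ (3/4)*cnt + 2*x ≤ 2)) ∧ ((¬(n < 3*x - 8)) → (3/4)*cnt + 2*x ≤ 2))) ∧ ((¬(n < 3*x - 8)) → (3/4)*cnt + 2*x ≤ 2)
So before the loop: (n < 3*x - 8 → ((n < 3*x - 8 → ((¬(n < 3*x - 8)) ∧ (3/4)*cnt + 2*x ≤ 2)) ∧ ((¬(n < 3*x - 8)) → (3/4)*cnt + 2*x ≤ 2))) ∧ ((¬(n < 3*x - 8)) → (3/4)*cnt + 2*x ≤ 2)
Answer: WP = (n < 3*x - 8 → ((n < 3*x - 8 → ((¬(n < 3*x - 8)) ∧ (3/4)*cnt + 2*x ≤ 2)) ∧ ((¬(n < 3*x - 8)) → (3/4)*cnt + 2*x ≤ 2))) ∧ ((¬(n < 3*x - 8)) → (3/4)*cnt + 2*x ≤ 2)


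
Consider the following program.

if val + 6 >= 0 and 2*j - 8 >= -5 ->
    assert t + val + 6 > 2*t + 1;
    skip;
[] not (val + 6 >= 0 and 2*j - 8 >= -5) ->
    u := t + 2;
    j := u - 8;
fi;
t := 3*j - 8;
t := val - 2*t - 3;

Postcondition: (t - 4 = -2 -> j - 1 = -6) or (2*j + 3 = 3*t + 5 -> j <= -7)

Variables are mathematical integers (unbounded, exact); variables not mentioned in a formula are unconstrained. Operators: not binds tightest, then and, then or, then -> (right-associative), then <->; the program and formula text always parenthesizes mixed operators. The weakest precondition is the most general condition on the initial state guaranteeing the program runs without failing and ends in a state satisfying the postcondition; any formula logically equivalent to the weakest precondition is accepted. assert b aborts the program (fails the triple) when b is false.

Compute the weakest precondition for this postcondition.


Working backward. After the program, the postcondition (t - 4 = -2 -> j - 1 = -6) or (2*j + 3 = 3*t + 5 -> j <= -7) must hold; in canonical form it is (t = 2 -> j = -5) or (2*j = 3*t + 2 -> j <= -7).
Before t := val - 2*t - 3: (val = 2*t + 5 -> j = -5) or (2*j + 6*t = 3*val - 7 -> j <= -7)
Before t := 3*j - 8: (val = 6*j - 11 -> j = -5) or (20*j = 3*val + 41 -> j <= -7)
Then branch requires val > t - 5 and ((val = 6*j - 11 -> j = -5) or (20*j = 3*val + 41 -> j <= -7)); else branch requires (val = 6*t - 47 -> t = 1) or (20*t = 3*val + 161 -> t <= -1).
Before the if: ((val >= -6 and 2*j >= 3) -> (val > t - 5 and ((val = 6*j - 11 -> j = -5) or (20*j = 3*val + 41 -> j <= -7)))) and ((not (val >= -6 and 2*j >= 3)) -> ((val = 6*t - 47 -> t = 1) or (20*t = 3*val + 161 -> t <= -1)))
Answer: WP = ((val >= -6 and 2*j >= 3) -> (val > t - 5 and ((val = 6*j - 11 -> j = -5) or (20*j = 3*val + 41 -> j <= -7)))) and ((not (val >= -6 and 2*j >= 3)) -> ((val = 6*t - 47 -> t = 1) or (20*t = 3*val + 161 -> t <= -1)))


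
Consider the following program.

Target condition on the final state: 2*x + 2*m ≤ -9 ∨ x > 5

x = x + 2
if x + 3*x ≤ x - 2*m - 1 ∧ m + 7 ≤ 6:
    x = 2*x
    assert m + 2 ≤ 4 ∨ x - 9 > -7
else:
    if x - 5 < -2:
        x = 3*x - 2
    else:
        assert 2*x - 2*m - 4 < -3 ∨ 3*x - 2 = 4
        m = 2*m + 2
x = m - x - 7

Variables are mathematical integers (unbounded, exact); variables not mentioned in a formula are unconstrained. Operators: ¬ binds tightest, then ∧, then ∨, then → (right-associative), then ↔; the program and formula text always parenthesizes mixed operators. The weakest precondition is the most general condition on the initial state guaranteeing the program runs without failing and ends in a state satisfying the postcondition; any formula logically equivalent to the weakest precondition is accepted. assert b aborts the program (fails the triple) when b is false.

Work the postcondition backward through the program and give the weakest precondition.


Working backward. After the program, the postcondition 2*x + 2*m ≤ -9 ∨ x > 5 must hold; in canonical form it is 2*m + 2*x ≤ -9 ∨ x > 5.
Before x := m - x - 7: 4*m ≤ 2*x + 5 ∨ m > x + 12
Then branch requires (m ≤ 2 ∨ 2*x > 2) ∧ (4*m ≤ 4*x + 5 ∨ m > 2*x + 12); else branch requires (x < 3 → (4*m ≤ 6*x + 1 ∨ m > 3*x + 10)) ∧ ((¬(x < 3)) → ((2*x < 2*m + 1 ∨ 3*x = 6) ∧ (8*m ≤ 2*x - 3 ∨ 2*m > x + 10))).
Before the if: ((2*m + 3*x ≤ -1 ∧ m ≤ -1) → ((m ≤ 2 ∨ 2*x > 2) ∧ (4*m ≤ 4*x + 5 ∨ m > 2*x + 12))) ∧ ((¬(2*m + 3*x ≤ -1 ∧ m ≤ -1)) → ((x < 3 → (4*m ≤ 6*x + 1 ∨ m > 3*x + 10)) ∧ ((¬(x < 3)) → ((2*x < 2*m + 1 ∨ 3*x = 6) ∧ (8*m ≤ 2*x - 3 ∨ 2*m > x + 10)))))
Before x := x + 2: ((2*m + 3*x ≤ -7 ∧ m ≤ -1) → ((m ≤ 2 ∨ 2*x > -2) ∧ (4*m ≤ 4*x + 13 ∨ m > 2*x + 16))) ∧ ((¬(2*m + 3*x ≤ -7 ∧ m ≤ -1)) → ((x < 1 → (4*m ≤ 6*x + 13 ∨ m > 3*x + 16)) ∧ ((¬(x < 1)) → ((2*x < 2*m - 3 ∨ 3*x = 0) ∧ (8*m ≤ 2*x + 1 ∨ 2*m > x + 12)))))
Answer: WP = ((2*m + 3*x ≤ -7 ∧ m ≤ -1) → ((m ≤ 2 ∨ 2*x > -2) ∧ (4*m ≤ 4*x + 13 ∨ m > 2*x + 16))) ∧ ((¬(2*m + 3*x ≤ -7 ∧ m ≤ -1)) → ((x < 1 → (4*m ≤ 6*x + 13 ∨ m > 3*x + 16)) ∧ ((¬(x < 1)) → ((2*x < 2*m - 3 ∨ 3*x = 0) ∧ (8*m ≤ 2*x + 1 ∨ 2*m > x + 12)))))


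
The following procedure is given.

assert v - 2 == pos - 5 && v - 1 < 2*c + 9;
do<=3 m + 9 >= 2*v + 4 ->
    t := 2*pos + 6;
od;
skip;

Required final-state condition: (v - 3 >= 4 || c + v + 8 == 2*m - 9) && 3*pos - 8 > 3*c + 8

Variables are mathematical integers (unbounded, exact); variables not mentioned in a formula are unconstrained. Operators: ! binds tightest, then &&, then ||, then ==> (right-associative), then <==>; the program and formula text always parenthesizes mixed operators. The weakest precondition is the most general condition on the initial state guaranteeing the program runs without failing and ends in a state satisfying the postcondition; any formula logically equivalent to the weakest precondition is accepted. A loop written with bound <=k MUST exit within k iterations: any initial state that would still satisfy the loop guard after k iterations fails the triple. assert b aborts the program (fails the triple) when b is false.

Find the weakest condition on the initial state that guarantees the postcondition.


Working backward. After the program, the postcondition (v - 3 >= 4 || c + v + 8 == 2*m - 9) && 3*pos - 8 > 3*c + 8 must hold; in canonical form it is (v >= 7 || c + v == 2*m - 17) && 3*pos > 3*c + 16.
Before skip: (v >= 7 || c + v == 2*m - 17) && 3*pos > 3*c + 16
Before the loop (bound <=3), unroll the exhaustion recursion (WP_0 = exit-now case; WP_j = one more guarded iteration, up to j = 3):
  WP_0: (!(m >= 2*v - 5)) && (v >= 7 || c + v == 2*m - 17) && 3*pos > 3*c + 16
  WP_1: (m >= 2*v - 5 ==> ((!(m >= 2*v - 5)) && (v >= 7 || c + v == 2*m - 17) && 3*pos > 3*c + 16)) && ((!(m >= 2*v - 5)) ==> ((v >= 7 || c + v == 2*m - 17) && 3*pos > 3*c + 16))
  WP_2: (m >= 2*v - 5 ==> ((m >= 2*v - 5 ==> ((!(m >= 2*v - 5)) && (v >= 7 || c + v == 2*m - 17) && 3*pos > 3*c + 16)) && ((!(m >= 2*v - 5)) ==> ((v >= 7 || c + v == 2*m - 17) && 3*pos > 3*c + 16)))) && ((!(m >= 2*v - 5)) ==> ((v >= 7 || c + v == 2*m - 17) && 3*pos > 3*c + 16))
  WP_3: (m >= 2*v - 5 ==> ((m >= 2*v - 5 ==> ((m >= 2*v - 5 ==> ((!(m >= 2*v - 5)) && (v >= 7 || c + v == 2*m - 17) && 3*pos > 3*c + 16)) && ((!(m >= 2*v - 5)) ==> ((v >= 7 || c + v == 2*m - 17) && 3*pos > 3*c + 16)))) && ((!(m >= 2*v - 5)) ==> ((v >= 7 || c + v == 2*m - 17) && 3*pos > 3*c + 16)))) && ((!(m >= 2*v - 5)) ==> ((v >= 7 || c + v == 2*m - 17) && 3*pos > 3*c + 16))
So before the loop: (m >= 2*v - 5 ==> ((m >= 2*v - 5 ==> ((m >= 2*v - 5 ==> ((!(m >= 2*v - 5)) && (v >= 7 || c + v == 2*m - 17) && 3*pos > 3*c + 16)) && ((!(m >= 2*v - 5)) ==> ((v >= 7 || c + v == 2*m - 17) && 3*pos > 3*c + 16)))) && ((!(m >= 2*v - 5)) ==> ((v >= 7 || c + v == 2*m - 17) && 3*pos > 3*c + 16)))) && ((!(m >= 2*v - 5)) ==> ((v >= 7 || c + v == 2*m - 17) && 3*pos > 3*c + 16))
Before assert v - 2 == pos - 5 && v - 1 < 2*c + 9: v == pos - 3 && v < 2*c + 10 && (m >= 2*v - 5 ==> ((m >= 2*v - 5 ==> ((m >= 2*v - 5 ==> ((!(m >= 2*v - 5)) && (v >= 7 || c + v == 2*m - 17) && 3*pos > 3*c + 16)) && ((!(m >= 2*v - 5)) ==> ((v >= 7 || c + v == 2*m - 17) && 3*pos > 3*c + 16)))) && ((!(m >= 2*v - 5)) ==> ((v >= 7 || c + v == 2*m - 17) && 3*pos > 3*c + 16)))) && ((!(m >= 2*v - 5)) ==> ((v >= 7 || c + v == 2*m - 17) && 3*pos > 3*c + 16))
Answer: WP = v == pos - 3 && v < 2*c + 10 && (m >= 2*v - 5 ==> ((m >= 2*v - 5 ==> ((m >= 2*v - 5 ==> ((!(m >= 2*v - 5)) && (v >= 7 || c + v == 2*m - 17) && 3*pos > 3*c + 16)) && ((!(m >= 2*v - 5)) ==> ((v >= 7 || c + v == 2*m - 17) && 3*pos > 3*c + 16)))) && ((!(m >= 2*v - 5)) ==> ((v >= 7 || c + v == 2*m - 17) && 3*pos > 3*c + 16)))) && ((!(m >= 2*v - 5)) ==> ((v >= 7 || c + v == 2*m - 17) && 3*pos > 3*c + 16))


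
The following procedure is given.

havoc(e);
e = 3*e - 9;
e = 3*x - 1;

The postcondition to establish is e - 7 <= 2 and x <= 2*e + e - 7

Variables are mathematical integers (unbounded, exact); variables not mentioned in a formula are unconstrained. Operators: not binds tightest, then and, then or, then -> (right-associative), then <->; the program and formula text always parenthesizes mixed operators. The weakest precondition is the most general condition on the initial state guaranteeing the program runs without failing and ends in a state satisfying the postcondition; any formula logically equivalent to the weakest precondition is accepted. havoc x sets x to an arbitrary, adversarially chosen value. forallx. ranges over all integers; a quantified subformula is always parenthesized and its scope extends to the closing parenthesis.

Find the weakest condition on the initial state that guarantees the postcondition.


Working backward. After the program, the postcondition e - 7 <= 2 and x <= 2*e + e - 7 must hold; in canonical form it is e <= 9 and x <= 3*e - 7.
Before e := 3*x - 1: 3*x <= 10 and 8*x >= 10
Before e := 3*e - 9: 3*x <= 10 and 8*x >= 10
Before havoc e: 3*x <= 10 and 8*x >= 10
Answer: WP = 3*x <= 10 and 8*x >= 10


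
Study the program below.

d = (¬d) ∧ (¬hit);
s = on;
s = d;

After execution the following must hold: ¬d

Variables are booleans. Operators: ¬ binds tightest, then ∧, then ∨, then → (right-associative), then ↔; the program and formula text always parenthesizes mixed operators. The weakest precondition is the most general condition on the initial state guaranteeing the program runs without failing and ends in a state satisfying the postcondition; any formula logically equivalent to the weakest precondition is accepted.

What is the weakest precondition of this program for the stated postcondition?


Working backward. After the program, ¬d must hold.
Before s := d: ¬d
Before s := on: ¬d
Before d := (¬d) ∧ (¬hit): ¬((¬d) ∧ (¬hit))
Answer: WP = ¬((¬d) ∧ (¬hit))


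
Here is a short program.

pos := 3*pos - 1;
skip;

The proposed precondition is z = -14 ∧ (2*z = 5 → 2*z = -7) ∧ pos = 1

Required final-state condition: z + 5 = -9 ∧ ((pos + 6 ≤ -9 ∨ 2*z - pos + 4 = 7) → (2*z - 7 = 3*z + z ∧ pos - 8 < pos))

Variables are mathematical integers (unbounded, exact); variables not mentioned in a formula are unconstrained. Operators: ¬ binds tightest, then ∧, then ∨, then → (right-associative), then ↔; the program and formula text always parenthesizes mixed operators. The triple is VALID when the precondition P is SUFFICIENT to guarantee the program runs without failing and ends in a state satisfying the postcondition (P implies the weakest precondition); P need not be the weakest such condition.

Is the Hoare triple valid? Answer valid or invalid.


Working backward. After the program, the postcondition z + 5 = -9 ∧ ((pos + 6 ≤ -9 ∨ 2*z - pos + 4 = 7) → (2*z - 7 = 3*z + z ∧ pos - 8 < pos)) must hold; in canonical form it is z = -14 ∧ ((pos ≤ -15 ∨ 2*z = pos + 3) → 2*z = -7).
Before skip: z = -14 ∧ ((pos ≤ -15 ∨ 2*z = pos + 3) → 2*z = -7)
Before pos := 3*pos - 1: z = -14 ∧ ((3*pos ≤ -14 ∨ 2*z = 3*pos + 2) → 2*z = -7)
The weakest precondition is z = -14 ∧ ((3*pos ≤ -14 ∨ 2*z = 3*pos + 2) → 2*z = -7).
Check whether z = -14 ∧ (2*z = 5 → 2*z = -7) ∧ pos = 1 implies it.
Every state satisfying the precondition satisfies the weakest precondition: the implication holds.
Answer: valid


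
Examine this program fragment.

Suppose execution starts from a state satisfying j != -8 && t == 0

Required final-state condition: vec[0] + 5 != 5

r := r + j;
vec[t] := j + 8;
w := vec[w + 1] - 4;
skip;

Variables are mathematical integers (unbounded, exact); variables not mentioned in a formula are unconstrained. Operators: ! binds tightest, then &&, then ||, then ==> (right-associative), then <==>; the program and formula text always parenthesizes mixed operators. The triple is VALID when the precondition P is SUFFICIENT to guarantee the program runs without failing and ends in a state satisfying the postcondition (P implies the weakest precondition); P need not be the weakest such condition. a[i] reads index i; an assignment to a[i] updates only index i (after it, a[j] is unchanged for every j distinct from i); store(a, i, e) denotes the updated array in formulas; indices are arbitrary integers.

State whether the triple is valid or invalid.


Working backward. After the program, the postcondition vec[0] + 5 != 5 must hold; in canonical form it is vec[0] != 0.
Before skip: vec[0] != 0
Before w := vec[w + 1] - 4: vec[0] != 0
Before vec[t] := j + 8: store(vec, t, j + 8)[0] != 0
Before r := r + j: store(vec, t, j + 8)[0] != 0
The weakest precondition is store(vec, t, j + 8)[0] != 0.
Check whether j != -8 && t == 0 implies it.
Every state satisfying the precondition satisfies the weakest precondition: the implication holds.
Answer: valid


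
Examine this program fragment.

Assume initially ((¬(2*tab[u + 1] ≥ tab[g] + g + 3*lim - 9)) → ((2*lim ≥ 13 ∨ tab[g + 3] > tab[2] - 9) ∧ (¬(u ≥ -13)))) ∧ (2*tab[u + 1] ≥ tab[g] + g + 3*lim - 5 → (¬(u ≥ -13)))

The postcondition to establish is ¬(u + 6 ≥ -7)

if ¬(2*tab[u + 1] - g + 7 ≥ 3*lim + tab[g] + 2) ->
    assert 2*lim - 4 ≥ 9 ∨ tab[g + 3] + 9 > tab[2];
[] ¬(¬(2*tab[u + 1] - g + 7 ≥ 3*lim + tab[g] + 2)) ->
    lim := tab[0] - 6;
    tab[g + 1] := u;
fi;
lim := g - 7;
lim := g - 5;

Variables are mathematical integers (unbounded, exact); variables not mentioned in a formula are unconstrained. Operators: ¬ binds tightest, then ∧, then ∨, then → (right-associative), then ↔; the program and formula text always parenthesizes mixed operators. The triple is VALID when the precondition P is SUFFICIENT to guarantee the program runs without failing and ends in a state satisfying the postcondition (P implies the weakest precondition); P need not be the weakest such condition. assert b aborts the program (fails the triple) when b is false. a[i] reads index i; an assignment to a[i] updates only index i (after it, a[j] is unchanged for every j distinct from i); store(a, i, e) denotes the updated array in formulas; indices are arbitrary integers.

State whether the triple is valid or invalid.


Working backward. After the program, the postcondition ¬(u + 6 ≥ -7) must hold; in canonical form it is ¬(u ≥ -13).
Before lim := g - 5: ¬(u ≥ -13)
Before lim := g - 7: ¬(u ≥ -13)
Then branch requires (2*lim ≥ 13 ∨ tab[g + 3] > tab[2] - 9) ∧ (¬(u ≥ -13)); else branch requires ¬(u ≥ -13).
Before the if: ((¬(2*tab[u + 1] ≥ tab[g] + g + 3*lim - 5)) → ((2*lim ≥ 13 ∨ tab[g + 3] > tab[2] - 9) ∧ (¬(u ≥ -13)))) ∧ (2*tab[u + 1] ≥ tab[g] + g + 3*lim - 5 → (¬(u ≥ -13)))
The weakest precondition is ((¬(2*tab[u + 1] ≥ tab[g] + g + 3*lim - 5)) → ((2*lim ≥ 13 ∨ tab[g + 3] > tab[2] - 9) ∧ (¬(u ≥ -13)))) ∧ (2*tab[u + 1] ≥ tab[g] + g + 3*lim - 5 → (¬(u ≥ -13))).
Check whether ((¬(2*tab[u + 1] ≥ tab[g] + g + 3*lim - 9)) → ((2*lim ≥ 13 ∨ tab[g + 3] > tab[2] - 9) ∧ (¬(u ≥ -13)))) ∧ (2*tab[u + 1] ≥ tab[g] + g + 3*lim - 5 → (¬(u ≥ -13))) implies it.
Countermodel: at the initial state g = 0, lim = -66818, tab = {[0] = 19548, [1] = -90456, [2] = 11794, [3] = 11785, elsewhere 11785}, u = 0, the precondition holds but the weakest precondition fails.
Answer: invalid


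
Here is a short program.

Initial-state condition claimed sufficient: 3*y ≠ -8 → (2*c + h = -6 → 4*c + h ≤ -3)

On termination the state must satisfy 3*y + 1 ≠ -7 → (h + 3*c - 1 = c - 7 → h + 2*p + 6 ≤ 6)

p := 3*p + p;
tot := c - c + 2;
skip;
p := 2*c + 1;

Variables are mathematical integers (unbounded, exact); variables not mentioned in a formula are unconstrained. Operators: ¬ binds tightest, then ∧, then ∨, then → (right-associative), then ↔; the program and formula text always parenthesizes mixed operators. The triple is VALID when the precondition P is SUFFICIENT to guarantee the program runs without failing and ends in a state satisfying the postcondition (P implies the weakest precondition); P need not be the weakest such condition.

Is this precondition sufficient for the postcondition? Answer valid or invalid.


Working backward. After the program, the postcondition 3*y + 1 ≠ -7 → (h + 3*c - 1 = c - 7 → h + 2*p + 6 ≤ 6) must hold; in canonical form it is 3*y ≠ -8 → (2*c + h = -6 → h + 2*p ≤ 0).
Before p := 2*c + 1: 3*y ≠ -8 → (2*c + h = -6 → 4*c + h ≤ -2)
Before skip: 3*y ≠ -8 → (2*c + h = -6 → 4*c + h ≤ -2)
Before tot := c - c + 2: 3*y ≠ -8 → (2*c + h = -6 → 4*c + h ≤ -2)
Before p := 3*p + p: 3*y ≠ -8 → (2*c + h = -6 → 4*c + h ≤ -2)
The weakest precondition is 3*y ≠ -8 → (2*c + h = -6 → 4*c + h ≤ -2).
Check whether 3*y ≠ -8 → (2*c + h = -6 → 4*c + h ≤ -3) implies it.
Every state satisfying the precondition satisfies the weakest precondition: the implication holds.
Answer: valid


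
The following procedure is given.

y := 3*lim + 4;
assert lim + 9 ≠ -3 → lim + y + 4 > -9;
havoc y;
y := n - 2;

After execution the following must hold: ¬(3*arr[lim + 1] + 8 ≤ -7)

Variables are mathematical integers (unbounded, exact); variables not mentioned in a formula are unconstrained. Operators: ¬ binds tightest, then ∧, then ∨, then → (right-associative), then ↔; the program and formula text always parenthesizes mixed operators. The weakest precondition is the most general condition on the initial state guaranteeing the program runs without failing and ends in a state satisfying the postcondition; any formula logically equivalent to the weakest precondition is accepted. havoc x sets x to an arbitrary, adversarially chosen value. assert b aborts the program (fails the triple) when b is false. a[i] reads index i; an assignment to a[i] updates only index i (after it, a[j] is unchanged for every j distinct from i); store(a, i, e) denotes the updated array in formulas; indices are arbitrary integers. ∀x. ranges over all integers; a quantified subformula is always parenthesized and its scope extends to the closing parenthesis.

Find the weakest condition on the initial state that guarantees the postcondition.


Working backward. After the program, the postcondition ¬(3*arr[lim + 1] + 8 ≤ -7) must hold; in canonical form it is ¬(3*arr[lim + 1] ≤ -15).
Before y := n - 2: ¬(3*arr[lim + 1] ≤ -15)
Before havoc y: ¬(3*arr[lim + 1] ≤ -15)
Before assert lim + 9 ≠ -3 → lim + y + 4 > -9: (lim ≠ -12 → lim + y > -13) ∧ (¬(3*arr[lim + 1] ≤ -15))
Before y := 3*lim + 4: (lim ≠ -12 → 4*lim > -17) ∧ (¬(3*arr[lim + 1] ≤ -15))
Answer: WP = (lim ≠ -12 → 4*lim > -17) ∧ (¬(3*arr[lim + 1] ≤ -15))


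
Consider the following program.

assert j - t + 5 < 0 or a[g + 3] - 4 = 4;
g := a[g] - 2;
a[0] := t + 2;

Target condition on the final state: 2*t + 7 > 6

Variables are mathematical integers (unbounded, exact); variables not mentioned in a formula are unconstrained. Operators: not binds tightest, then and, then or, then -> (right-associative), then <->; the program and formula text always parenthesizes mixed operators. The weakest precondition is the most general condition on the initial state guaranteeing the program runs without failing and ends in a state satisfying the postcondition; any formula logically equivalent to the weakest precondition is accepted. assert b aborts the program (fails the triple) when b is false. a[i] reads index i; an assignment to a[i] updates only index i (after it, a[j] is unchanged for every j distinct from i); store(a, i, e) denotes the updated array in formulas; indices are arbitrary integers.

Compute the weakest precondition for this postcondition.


Working backward. After the program, the postcondition 2*t + 7 > 6 must hold; in canonical form it is 2*t > -1.
Before a[0] := t + 2: 2*t > -1
Before g := a[g] - 2: 2*t > -1
Before assert j - t + 5 < 0 or a[g + 3] - 4 = 4: (j < t - 5 or a[g + 3] = 8) and 2*t > -1
Answer: WP = (j < t - 5 or a[g + 3] = 8) and 2*t > -1


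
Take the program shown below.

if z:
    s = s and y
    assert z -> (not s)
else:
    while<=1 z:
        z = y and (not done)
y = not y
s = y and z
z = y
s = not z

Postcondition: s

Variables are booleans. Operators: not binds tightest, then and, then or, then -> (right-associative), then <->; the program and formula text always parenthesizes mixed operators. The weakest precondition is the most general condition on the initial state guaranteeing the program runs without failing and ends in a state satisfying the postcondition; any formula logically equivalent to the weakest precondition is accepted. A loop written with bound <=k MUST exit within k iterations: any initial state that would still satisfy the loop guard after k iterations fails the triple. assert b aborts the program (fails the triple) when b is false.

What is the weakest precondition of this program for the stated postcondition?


Working backward. After the program, s must hold.
Before s := not z: not z
Before z := y: not y
Before s := y and z: not y
Before y := not y: y
Then branch requires (z -> (not (s and y))) and y; else branch requires (z -> ((not (y and (not done))) and y)) and ((not z) -> y).
Before the if: (z -> ((z -> (not (s and y))) and y)) and ((not z) -> ((z -> ((not (y and (not done))) and y)) and ((not z) -> y)))
Answer: WP = (z -> ((z -> (not (s and y))) and y)) and ((not z) -> ((z -> ((not (y and (not done))) and y)) and ((not z) -> y)))


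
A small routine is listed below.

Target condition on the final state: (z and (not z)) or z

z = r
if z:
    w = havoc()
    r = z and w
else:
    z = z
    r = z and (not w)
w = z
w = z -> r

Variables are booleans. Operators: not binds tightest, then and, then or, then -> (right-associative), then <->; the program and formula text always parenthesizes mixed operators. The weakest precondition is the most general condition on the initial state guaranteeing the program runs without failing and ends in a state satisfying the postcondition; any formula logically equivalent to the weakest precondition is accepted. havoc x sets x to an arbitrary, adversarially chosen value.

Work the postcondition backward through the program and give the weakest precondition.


Working backward. After the program, the postcondition (z and (not z)) or z must hold; in canonical form it is z.
Before w := z -> r: z
Before w := z: z
Then branch requires z; else branch requires z.
Before the if: (not z) -> z
Before z := r: (not r) -> r
Answer: WP = (not r) -> r


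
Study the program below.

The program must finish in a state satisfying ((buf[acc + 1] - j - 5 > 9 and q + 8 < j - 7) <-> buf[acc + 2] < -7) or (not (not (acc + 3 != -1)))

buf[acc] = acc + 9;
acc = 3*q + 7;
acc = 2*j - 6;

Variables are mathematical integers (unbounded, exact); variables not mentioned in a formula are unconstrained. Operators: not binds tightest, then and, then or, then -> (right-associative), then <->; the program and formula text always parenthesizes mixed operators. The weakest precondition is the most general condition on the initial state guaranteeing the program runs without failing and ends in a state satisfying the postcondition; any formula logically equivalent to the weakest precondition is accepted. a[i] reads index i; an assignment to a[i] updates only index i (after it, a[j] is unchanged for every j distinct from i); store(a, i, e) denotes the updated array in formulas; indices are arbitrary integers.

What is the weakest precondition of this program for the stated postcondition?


Working backward. After the program, the postcondition ((buf[acc + 1] - j - 5 > 9 and q + 8 < j - 7) <-> buf[acc + 2] < -7) or (not (not (acc + 3 != -1))) must hold; in canonical form it is ((buf[acc + 1] > j + 14 and q < j - 15) <-> buf[acc + 2] < -7) or acc != -4.
Before acc := 2*j - 6: ((buf[2*j - 5] > j + 14 and q < j - 15) <-> buf[2*j - 4] < -7) or 2*j != 2
Before acc := 3*q + 7: ((buf[2*j - 5] > j + 14 and q < j - 15) <-> buf[2*j - 4] < -7) or 2*j != 2
Before buf[acc] := acc + 9: ((store(buf, acc, acc + 9)[2*j - 5] > j + 14 and q < j - 15) <-> store(buf, acc, acc + 9)[2*j - 4] < -7) or 2*j != 2
Answer: WP = ((store(buf, acc, acc + 9)[2*j - 5] > j + 14 and q < j - 15) <-> store(buf, acc, acc + 9)[2*j - 4] < -7) or 2*j != 2


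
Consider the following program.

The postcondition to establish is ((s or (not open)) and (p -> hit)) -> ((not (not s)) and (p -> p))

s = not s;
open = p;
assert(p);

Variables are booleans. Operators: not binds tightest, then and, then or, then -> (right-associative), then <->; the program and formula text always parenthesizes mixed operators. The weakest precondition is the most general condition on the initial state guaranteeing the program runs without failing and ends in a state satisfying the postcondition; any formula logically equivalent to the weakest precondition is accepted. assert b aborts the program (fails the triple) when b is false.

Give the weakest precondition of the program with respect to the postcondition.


Working backward. After the program, the postcondition ((s or (not open)) and (p -> hit)) -> ((not (not s)) and (p -> p)) must hold; in canonical form it is ((s or (not open)) and (p -> hit)) -> s.
Before assert p: p and (((s or (not open)) and (p -> hit)) -> s)
Before open := p: p and (((s or (not p)) and (p -> hit)) -> s)
Before s := not s: p and ((((not s) or (not p)) and (p -> hit)) -> (not s))
Answer: WP = p and ((((not s) or (not p)) and (p -> hit)) -> (not s))


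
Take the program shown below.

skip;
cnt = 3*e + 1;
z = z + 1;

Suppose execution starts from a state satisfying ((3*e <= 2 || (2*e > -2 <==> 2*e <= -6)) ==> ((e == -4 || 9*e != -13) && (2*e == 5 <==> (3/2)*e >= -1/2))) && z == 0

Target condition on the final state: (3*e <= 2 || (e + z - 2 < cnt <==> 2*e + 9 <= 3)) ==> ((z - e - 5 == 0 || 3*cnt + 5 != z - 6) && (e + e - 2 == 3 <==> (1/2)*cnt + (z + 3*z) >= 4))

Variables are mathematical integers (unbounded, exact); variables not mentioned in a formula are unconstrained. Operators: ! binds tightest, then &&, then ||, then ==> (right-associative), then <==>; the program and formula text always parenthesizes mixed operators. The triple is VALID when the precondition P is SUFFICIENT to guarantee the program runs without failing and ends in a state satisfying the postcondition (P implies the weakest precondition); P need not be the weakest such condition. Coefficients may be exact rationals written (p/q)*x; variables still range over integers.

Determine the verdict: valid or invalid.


Working backward. After the program, the postcondition (3*e <= 2 || (e + z - 2 < cnt <==> 2*e + 9 <= 3)) ==> ((z - e - 5 == 0 || 3*cnt + 5 != z - 6) && (e + e - 2 == 3 <==> (1/2)*cnt + (z + 3*z) >= 4)) must hold; in canonical form it is (3*e <= 2 || (e + z < cnt + 2 <==> 2*e <= -6)) ==> ((z == e + 5 || 3*cnt != z - 11) && (2*e == 5 <==> (1/2)*cnt + 4*z >= 4)).
Before z := z + 1: (3*e <= 2 || (e + z < cnt + 1 <==> 2*e <= -6)) ==> ((z == e + 4 || 3*cnt != z - 10) && (2*e == 5 <==> (1/2)*cnt + 4*z >= 0))
Before cnt := 3*e + 1: (3*e <= 2 || (z < 2*e + 2 <==> 2*e <= -6)) ==> ((z == e + 4 || 9*e != z - 13) && (2*e == 5 <==> (3/2)*e + 4*z >= -1/2))
Before skip: (3*e <= 2 || (z < 2*e + 2 <==> 2*e <= -6)) ==> ((z == e + 4 || 9*e != z - 13) && (2*e == 5 <==> (3/2)*e + 4*z >= -1/2))
The weakest precondition is (3*e <= 2 || (z < 2*e + 2 <==> 2*e <= -6)) ==> ((z == e + 4 || 9*e != z - 13) && (2*e == 5 <==> (3/2)*e + 4*z >= -1/2)).
Check whether ((3*e <= 2 || (2*e > -2 <==> 2*e <= -6)) ==> ((e == -4 || 9*e != -13) && (2*e == 5 <==> (3/2)*e >= -1/2))) && z == 0 implies it.
Every state satisfying the precondition satisfies the weakest precondition: the implication holds.
Answer: valid


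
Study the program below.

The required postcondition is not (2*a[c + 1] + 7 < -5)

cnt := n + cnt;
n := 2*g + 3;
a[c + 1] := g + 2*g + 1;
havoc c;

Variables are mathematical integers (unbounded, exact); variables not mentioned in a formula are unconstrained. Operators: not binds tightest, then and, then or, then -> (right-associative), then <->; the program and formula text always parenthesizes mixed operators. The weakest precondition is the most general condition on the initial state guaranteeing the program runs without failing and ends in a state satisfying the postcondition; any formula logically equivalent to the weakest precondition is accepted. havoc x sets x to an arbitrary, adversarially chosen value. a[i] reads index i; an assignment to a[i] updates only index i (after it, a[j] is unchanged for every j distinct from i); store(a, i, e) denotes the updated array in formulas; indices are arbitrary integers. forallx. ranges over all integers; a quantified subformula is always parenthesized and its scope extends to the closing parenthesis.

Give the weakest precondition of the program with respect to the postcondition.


Working backward. After the program, the postcondition not (2*a[c + 1] + 7 < -5) must hold; in canonical form it is not (2*a[c + 1] < -12).
Before havoc c: forall c_1. (not (2*a[c_1 + 1] < -12))
Before a[c + 1] := g + 2*g + 1: forall c_1. (not (2*store(a, c + 1, 3*g + 1)[c_1 + 1] < -12))
Before n := 2*g + 3: forall c_1. (not (2*store(a, c + 1, 3*g + 1)[c_1 + 1] < -12))
Before cnt := n + cnt: forall c_1. (not (2*store(a, c + 1, 3*g + 1)[c_1 + 1] < -12))
Answer: WP = forall c_1. (not (2*store(a, c + 1, 3*g + 1)[c_1 + 1] < -12))


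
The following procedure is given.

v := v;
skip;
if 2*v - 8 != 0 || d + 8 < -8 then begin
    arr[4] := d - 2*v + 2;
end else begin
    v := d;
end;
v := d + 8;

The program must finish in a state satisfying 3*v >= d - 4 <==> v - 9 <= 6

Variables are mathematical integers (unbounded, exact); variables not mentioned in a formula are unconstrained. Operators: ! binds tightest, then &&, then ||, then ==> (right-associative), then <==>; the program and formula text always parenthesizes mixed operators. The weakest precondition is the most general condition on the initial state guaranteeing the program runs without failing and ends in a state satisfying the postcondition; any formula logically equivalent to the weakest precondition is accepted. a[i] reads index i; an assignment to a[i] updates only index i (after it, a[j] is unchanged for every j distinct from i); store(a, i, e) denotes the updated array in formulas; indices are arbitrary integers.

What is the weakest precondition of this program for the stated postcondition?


Working backward. After the program, the postcondition 3*v >= d - 4 <==> v - 9 <= 6 must hold; in canonical form it is 3*v >= d - 4 <==> v <= 15.
Before v := d + 8: 2*d >= -28 <==> d <= 7
Then branch requires 2*d >= -28 <==> d <= 7; else branch requires 2*d >= -28 <==> d <= 7.
Before the if: ((2*v != 8 || d < -16) ==> (2*d >= -28 <==> d <= 7)) && ((!(2*v != 8 || d < -16)) ==> (2*d >= -28 <==> d <= 7))
Before skip: ((2*v != 8 || d < -16) ==> (2*d >= -28 <==> d <= 7)) && ((!(2*v != 8 || d < -16)) ==> (2*d >= -28 <==> d <= 7))
Before v := v: ((2*v != 8 || d < -16) ==> (2*d >= -28 <==> d <= 7)) && ((!(2*v != 8 || d < -16)) ==> (2*d >= -28 <==> d <= 7))
Answer: WP = ((2*v != 8 || d < -16) ==> (2*d >= -28 <==> d <= 7)) && ((!(2*v != 8 || d < -16)) ==> (2*d >= -28 <==> d <= 7))


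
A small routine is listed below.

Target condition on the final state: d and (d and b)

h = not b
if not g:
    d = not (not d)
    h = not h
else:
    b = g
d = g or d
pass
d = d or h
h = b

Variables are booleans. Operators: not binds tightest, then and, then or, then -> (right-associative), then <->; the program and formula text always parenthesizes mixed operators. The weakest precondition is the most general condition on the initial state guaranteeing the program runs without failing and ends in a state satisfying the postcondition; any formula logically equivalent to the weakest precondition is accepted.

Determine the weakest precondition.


Working backward. After the program, the postcondition d and (d and b) must hold; in canonical form it is d and b.
Before h := b: d and b
Before d := d or h: (d or h) and b
Before skip: (d or h) and b
Before d := g or d: (g or d or h) and b
Then branch requires (g or d or (not h)) and b; else branch requires (g or d or h) and g.
Before the if: ((not g) -> ((g or d or (not h)) and b)) and (g -> ((g or d or h) and g))
Before h := not b: ((not g) -> ((g or d or b) and b)) and (g -> ((g or d or (not b)) and g))
Answer: WP = ((not g) -> ((g or d or b) and b)) and (g -> ((g or d or (not b)) and g))


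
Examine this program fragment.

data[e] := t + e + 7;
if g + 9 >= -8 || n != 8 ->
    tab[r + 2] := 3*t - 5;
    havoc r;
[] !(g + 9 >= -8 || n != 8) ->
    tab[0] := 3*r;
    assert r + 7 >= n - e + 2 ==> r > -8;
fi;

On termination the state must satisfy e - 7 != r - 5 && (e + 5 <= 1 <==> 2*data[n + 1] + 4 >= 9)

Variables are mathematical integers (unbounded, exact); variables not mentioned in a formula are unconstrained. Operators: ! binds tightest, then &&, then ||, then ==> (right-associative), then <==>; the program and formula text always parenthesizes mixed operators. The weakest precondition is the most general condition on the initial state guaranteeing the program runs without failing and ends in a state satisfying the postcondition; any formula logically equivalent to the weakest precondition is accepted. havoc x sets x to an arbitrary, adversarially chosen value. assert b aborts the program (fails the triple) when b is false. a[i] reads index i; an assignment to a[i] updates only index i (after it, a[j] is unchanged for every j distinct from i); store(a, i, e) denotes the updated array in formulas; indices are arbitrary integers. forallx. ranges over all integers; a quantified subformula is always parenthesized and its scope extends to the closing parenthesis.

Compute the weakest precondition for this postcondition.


Working backward. After the program, the postcondition e - 7 != r - 5 && (e + 5 <= 1 <==> 2*data[n + 1] + 4 >= 9) must hold; in canonical form it is e != r + 2 && (e <= -4 <==> 2*data[n + 1] >= 5).
Then branch requires forall r_1. (e != r_1 + 2 && (e <= -4 <==> 2*data[n + 1] >= 5)); else branch requires (e + r >= n - 5 ==> r > -8) && e != r + 2 && (e <= -4 <==> 2*data[n + 1] >= 5).
Before the if: ((g >= -17 || n != 8) ==> (forall r_1. (e != r_1 + 2 && (e <= -4 <==> 2*data[n + 1] >= 5)))) && ((!(g >= -17 || n != 8)) ==> ((e + r >= n - 5 ==> r > -8) && e != r + 2 && (e <= -4 <==> 2*data[n + 1] >= 5)))
Before data[e] := t + e + 7: ((g >= -17 || n != 8) ==> (forall r_1. (e != r_1 + 2 && (e <= -4 <==> 2*store(data, e, e + t + 7)[n + 1] >= 5)))) && ((!(g >= -17 || n != 8)) ==> ((e + r >= n - 5 ==> r > -8) && e != r + 2 && (e <= -4 <==> 2*store(data, e, e + t + 7)[n + 1] >= 5)))
Answer: WP = ((g >= -17 || n != 8) ==> (forall r_1. (e != r_1 + 2 && (e <= -4 <==> 2*store(data, e, e + t + 7)[n + 1] >= 5)))) && ((!(g >= -17 || n != 8)) ==> ((e + r >= n - 5 ==> r > -8) && e != r + 2 && (e <= -4 <==> 2*store(data, e, e + t + 7)[n + 1] >= 5)))
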